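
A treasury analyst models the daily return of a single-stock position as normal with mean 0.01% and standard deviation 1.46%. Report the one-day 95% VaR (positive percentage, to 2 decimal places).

At 95% one-sided, z = 1.645.
VaR = −μ + z·σ = −(0.01%) + 1.645 × 1.46% = 2.392%.

2.39%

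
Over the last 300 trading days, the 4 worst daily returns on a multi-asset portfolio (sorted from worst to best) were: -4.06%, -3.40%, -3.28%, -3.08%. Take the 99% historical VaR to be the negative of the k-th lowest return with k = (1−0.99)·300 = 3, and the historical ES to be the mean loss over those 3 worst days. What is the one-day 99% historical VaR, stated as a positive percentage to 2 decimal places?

3.28%

k = 3; the 3rd lowest return is -3.28%, so VaR = 3.28%.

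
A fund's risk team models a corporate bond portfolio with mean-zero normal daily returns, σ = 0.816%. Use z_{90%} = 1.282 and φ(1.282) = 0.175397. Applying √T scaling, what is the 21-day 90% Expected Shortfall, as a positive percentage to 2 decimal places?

σ_{21d} = 0.816% × √21 = 3.739%.
ES multiplier = φ(z)/(1−α) = 0.175397/0.1 = 1.754.
ES = 3.739% × 1.754 = 6.558%.

6.56%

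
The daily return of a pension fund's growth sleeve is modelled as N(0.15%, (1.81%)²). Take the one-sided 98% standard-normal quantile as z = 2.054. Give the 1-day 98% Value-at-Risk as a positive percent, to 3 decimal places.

VaR = −μ + z·σ = −(0.15%) + 2.054 × 1.81% = 3.568%.

3.568%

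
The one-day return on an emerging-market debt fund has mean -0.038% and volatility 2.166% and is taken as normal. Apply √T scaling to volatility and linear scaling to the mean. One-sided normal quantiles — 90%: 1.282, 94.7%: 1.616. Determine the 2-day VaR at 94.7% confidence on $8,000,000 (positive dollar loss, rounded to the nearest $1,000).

σ_{2d} = 2.166% × √2 = 3.063%; μ_{2d} = 2 × -0.038% = -0.076%.
VaR = −(-0.076%) + 1.616 × 3.063% = 5.026%.
On $8,000,000: 0.05026 × $8,000,000 = $402,080.

$402,000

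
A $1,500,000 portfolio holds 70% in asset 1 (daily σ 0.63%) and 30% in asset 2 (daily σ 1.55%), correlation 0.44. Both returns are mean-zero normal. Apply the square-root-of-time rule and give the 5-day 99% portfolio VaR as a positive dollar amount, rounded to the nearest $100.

$60,000

σ_p = √(0.7²·0.63² + 0.3²·1.55² + 2·0.44·0.7·0.3·0.63·1.55) = 0.769%.
σ_{5d} = 0.769% × √5 = 1.720%.
z(99%) = 2.326.
VaR = 2.326 × 1.720% = 4.001%; on $1,500,000 that is $60,015.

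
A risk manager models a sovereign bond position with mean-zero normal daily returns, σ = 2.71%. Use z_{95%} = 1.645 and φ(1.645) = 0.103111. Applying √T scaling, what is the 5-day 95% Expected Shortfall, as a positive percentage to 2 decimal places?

σ_{5d} = 2.71% × √5 = 6.060%.
ES multiplier = φ(z)/(1−α) = 0.103111/0.05 = 2.062.
ES = 6.060% × 2.062 = 12.496%.

12.50%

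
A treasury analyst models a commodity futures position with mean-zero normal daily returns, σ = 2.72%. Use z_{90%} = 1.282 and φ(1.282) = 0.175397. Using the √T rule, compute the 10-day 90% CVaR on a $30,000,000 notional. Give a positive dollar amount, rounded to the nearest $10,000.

$4,530,000

σ_{10d} = 2.72% × √10 = 8.601%.
ES multiplier = φ(z)/(1−α) = 0.175397/0.1 = 1.754.
ES = 8.601% × 1.754 = 15.086%; on $30,000,000: $4,525,800.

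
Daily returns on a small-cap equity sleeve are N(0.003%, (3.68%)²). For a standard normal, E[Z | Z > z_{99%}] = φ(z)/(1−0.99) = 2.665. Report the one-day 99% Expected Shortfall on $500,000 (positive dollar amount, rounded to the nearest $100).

$49,000

ES = −(0.003%) + 3.68% × 2.665 = 9.804%.
On $500,000: 0.09804 × $500,000 = $49,020.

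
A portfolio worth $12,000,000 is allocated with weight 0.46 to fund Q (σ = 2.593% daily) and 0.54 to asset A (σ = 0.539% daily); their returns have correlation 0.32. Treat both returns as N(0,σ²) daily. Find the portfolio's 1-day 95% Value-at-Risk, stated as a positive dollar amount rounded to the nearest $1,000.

σ_p² = 0.46²·2.593² + 0.54²·0.539² + 2·0.32·0.46·0.54·2.593·0.539 = 1.7296 (%²).
σ_p = √1.7296 = 1.315%.
At 95%, z = 1.645.
VaR = 1.645 × 1.315% = 2.163%; on $12,000,000 that is $259,560.

$260,000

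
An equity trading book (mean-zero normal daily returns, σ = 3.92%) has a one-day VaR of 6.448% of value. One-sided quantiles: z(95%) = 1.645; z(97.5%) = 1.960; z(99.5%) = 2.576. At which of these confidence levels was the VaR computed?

Implied z = VaR/σ = 6.448 / 3.92 = 1.645.
This matches z(95%) = 1.645.

95%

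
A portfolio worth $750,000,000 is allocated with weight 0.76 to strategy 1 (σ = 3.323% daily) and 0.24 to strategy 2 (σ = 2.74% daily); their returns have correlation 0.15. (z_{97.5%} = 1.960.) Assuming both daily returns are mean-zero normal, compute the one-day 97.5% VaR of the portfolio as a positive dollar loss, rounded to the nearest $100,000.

$39,700,000

σ_p² = 0.76²·3.323² + 0.24²·2.74² + 2·0.15·0.76·0.24·3.323·2.74 = 7.3087 (%²).
σ_p = √7.3087 = 2.703%.
VaR = 1.960 × 2.703% = 5.298%; on $750,000,000 that is $39,735,000.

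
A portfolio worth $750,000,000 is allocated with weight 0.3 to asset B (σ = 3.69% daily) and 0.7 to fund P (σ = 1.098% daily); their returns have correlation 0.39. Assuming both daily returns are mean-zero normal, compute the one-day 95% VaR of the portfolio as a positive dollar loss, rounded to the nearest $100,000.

σ_p² = 0.3²·3.69² + 0.7²·1.098² + 2·0.39·0.3·0.7·3.69·1.098 = 2.4799 (%²).
σ_p = √2.4799 = 1.575%.
At 95%, z = 1.645.
VaR = 1.645 × 1.575% = 2.591%; on $750,000,000 that is $19,432,500.

$19,400,000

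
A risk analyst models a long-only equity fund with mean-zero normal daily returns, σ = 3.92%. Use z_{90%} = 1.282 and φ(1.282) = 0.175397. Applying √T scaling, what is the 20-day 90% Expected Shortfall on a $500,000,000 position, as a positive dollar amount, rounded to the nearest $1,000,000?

$154,000,000

σ_{20d} = 3.92% × √20 = 17.531%.
ES multiplier = φ(z)/(1−α) = 0.175397/0.1 = 1.754.
ES = 17.531% × 1.754 = 30.749%; on $500,000,000: $153,745,000.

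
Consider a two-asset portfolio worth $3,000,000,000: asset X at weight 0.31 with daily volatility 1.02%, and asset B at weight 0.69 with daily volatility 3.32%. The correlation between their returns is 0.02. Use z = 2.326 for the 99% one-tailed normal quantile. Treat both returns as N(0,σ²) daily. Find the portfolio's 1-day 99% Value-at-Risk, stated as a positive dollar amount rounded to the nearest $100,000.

$161,800,000

σ_p² = 0.31²·1.02² + 0.69²·3.32² + 2·0.02·0.31·0.69·1.02·3.32 = 5.3767 (%²).
σ_p = √5.3767 = 2.319%.
VaR = 2.326 × 2.319% = 5.394%; on $3,000,000,000 that is $161,820,000.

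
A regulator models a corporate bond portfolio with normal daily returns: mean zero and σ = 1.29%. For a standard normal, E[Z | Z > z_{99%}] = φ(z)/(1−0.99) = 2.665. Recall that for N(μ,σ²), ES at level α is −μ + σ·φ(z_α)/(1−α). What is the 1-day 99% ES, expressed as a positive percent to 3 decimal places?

ES = 1.29% × 2.665 = 3.438%.

3.438%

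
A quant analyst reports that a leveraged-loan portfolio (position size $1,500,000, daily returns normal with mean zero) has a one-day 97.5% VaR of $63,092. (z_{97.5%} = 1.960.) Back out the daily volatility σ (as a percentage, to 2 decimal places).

VaR as a fraction: $63,092 / $1,500,000 = 4.206%.
σ = VaR / z = 4.206% / 1.960 = 2.146%.

2.15%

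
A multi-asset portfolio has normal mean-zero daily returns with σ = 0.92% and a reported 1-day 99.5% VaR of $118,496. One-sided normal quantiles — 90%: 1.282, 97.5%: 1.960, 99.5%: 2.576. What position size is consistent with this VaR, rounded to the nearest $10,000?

$5,000,000

VaR as a fraction of value: z·σ = 2.576 × 0.92% = 2.36992%.
Position = $118,496 / 0.0236992 = $5,000,000.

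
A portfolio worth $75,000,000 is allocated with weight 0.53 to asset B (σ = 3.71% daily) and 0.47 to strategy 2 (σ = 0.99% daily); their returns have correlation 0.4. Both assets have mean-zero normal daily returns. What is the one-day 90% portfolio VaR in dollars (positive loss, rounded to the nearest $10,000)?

$2,110,000

σ_p² = 0.53²·3.71² + 0.47²·0.99² + 2·0.4·0.53·0.47·3.71·0.99 = 4.8148 (%²).
σ_p = √4.8148 = 2.194%.
At 90%, z = 1.282.
VaR = 1.282 × 2.194% = 2.813%; on $75,000,000 that is $2,109,750.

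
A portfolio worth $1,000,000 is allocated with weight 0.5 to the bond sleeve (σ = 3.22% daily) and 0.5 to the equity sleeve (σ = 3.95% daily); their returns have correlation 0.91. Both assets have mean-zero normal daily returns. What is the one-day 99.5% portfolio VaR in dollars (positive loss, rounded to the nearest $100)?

$90,300

σ_p² = 0.5²·3.22² + 0.5²·3.95² + 2·0.91·0.5·0.5·3.22·3.95 = 12.2799 (%²).
σ_p = √12.2799 = 3.504%.
At 99.5%, z = 2.576.
VaR = 2.576 × 3.504% = 9.026%; on $1,000,000 that is $90,260.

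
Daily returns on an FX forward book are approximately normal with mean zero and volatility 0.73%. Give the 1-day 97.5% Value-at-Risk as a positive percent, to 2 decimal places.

1.43%

At 97.5% one-sided, z = 1.960.
VaR = z·σ = 1.960 × 0.73% = 1.431%.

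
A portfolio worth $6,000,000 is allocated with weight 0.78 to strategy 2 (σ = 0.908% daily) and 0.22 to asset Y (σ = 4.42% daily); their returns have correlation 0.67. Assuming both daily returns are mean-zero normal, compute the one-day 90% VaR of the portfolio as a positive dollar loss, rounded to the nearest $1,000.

σ_p² = 0.78²·0.908² + 0.22²·4.42² + 2·0.67·0.78·0.22·0.908·4.42 = 2.3700 (%²).
σ_p = √2.3700 = 1.539%.
At 90%, z = 1.282.
VaR = 1.282 × 1.539% = 1.973%; on $6,000,000 that is $118,380.

$118,000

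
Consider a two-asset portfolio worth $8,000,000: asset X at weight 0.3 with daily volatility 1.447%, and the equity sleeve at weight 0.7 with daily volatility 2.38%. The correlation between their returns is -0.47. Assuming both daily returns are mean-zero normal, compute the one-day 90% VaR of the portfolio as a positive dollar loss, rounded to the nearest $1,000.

$155,000

σ_p² = 0.3²·1.447² + 0.7²·2.38² + 2·-0.47·0.3·0.7·1.447·2.38 = 2.2842 (%²).
σ_p = √2.2842 = 1.511%.
At 90%, z = 1.282.
VaR = 1.282 × 1.511% = 1.937%; on $8,000,000 that is $154,960.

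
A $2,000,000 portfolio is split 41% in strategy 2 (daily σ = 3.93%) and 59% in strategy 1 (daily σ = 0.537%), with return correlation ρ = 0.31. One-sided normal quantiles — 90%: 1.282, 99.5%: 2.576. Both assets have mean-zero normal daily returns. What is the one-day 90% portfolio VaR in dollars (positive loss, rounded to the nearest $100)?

$44,500

σ_p² = 0.41²·3.93² + 0.59²·0.537² + 2·0.31·0.41·0.59·3.93·0.537 = 3.0132 (%²).
σ_p = √3.0132 = 1.736%.
VaR = 1.282 × 1.736% = 2.226%; on $2,000,000 that is $44,520.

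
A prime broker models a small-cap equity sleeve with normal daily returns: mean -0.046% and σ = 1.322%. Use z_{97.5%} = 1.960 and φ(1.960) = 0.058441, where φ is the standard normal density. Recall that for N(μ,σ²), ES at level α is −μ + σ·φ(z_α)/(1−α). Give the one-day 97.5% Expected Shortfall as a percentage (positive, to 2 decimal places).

Tail multiplier: φ(z)/(1−α) = 0.058441 / 0.025 = 2.338.
ES = −(-0.046%) + 1.322% × 2.338 = 3.137%.

3.14%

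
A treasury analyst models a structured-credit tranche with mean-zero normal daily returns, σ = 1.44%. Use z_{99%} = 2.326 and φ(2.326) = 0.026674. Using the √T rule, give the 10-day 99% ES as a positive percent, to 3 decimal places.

σ_{10d} = 1.44% × √10 = 4.554%.
ES multiplier = φ(z)/(1−α) = 0.026674/0.01 = 2.667.
ES = 4.554% × 2.667 = 12.146%.

12.146%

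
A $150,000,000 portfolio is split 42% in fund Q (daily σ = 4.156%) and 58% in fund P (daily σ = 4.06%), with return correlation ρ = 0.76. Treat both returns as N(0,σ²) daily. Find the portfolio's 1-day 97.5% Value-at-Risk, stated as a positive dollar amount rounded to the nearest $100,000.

σ_p² = 0.42²·4.156² + 0.58²·4.06² + 2·0.76·0.42·0.58·4.156·4.06 = 14.8397 (%²).
σ_p = √14.8397 = 3.852%.
At 97.5%, z = 1.960.
VaR = 1.960 × 3.852% = 7.550%; on $150,000,000 that is $11,325,000.

$11,300,000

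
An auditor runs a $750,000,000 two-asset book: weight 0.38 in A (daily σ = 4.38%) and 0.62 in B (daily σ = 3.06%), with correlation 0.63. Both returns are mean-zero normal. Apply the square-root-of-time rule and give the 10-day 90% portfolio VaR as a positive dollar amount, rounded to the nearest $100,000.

σ_p = √(0.38²·4.38² + 0.62²·3.06² + 2·0.63·0.38·0.62·4.38·3.06) = 3.217%.
σ_{10d} = 3.217% × √10 = 10.173%.
z(90%) = 1.282.
VaR = 1.282 × 10.173% = 13.042%; on $750,000,000 that is $97,815,000.

$97,800,000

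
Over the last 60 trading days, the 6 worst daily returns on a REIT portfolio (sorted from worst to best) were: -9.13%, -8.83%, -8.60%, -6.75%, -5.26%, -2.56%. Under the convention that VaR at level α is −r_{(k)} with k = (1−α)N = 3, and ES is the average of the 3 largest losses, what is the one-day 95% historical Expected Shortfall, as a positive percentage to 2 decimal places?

The 3 worst returns sum to -26.56%.
ES = −(-26.56%) / 3 = 8.8533…% ≈ 8.85%.

8.85%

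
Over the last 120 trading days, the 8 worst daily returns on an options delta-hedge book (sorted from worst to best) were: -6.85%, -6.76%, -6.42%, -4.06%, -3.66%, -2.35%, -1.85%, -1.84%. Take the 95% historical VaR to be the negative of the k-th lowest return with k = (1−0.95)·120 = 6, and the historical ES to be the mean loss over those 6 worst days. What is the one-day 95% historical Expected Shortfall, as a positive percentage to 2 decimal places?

The 6 worst returns sum to -30.10%.
ES = −(-30.10%) / 6 = 5.0166…% ≈ 5.02%.

5.02%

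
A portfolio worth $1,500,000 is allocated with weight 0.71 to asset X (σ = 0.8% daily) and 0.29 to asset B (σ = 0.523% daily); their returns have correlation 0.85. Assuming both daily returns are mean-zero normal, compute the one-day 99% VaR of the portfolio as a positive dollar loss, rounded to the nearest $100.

σ_p² = 0.71²·0.8² + 0.29²·0.523² + 2·0.85·0.71·0.29·0.8·0.523 = 0.4921 (%²).
σ_p = √0.4921 = 0.701%.
At 99%, z = 2.326.
VaR = 2.326 × 0.701% = 1.631%; on $1,500,000 that is $24,465.

$24,500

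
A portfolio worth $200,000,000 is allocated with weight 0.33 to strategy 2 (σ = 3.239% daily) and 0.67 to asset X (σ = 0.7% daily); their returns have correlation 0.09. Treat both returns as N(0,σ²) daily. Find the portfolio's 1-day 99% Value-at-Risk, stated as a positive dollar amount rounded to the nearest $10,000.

σ_p² = 0.33²·3.239² + 0.67²·0.7² + 2·0.09·0.33·0.67·3.239·0.7 = 1.4527 (%²).
σ_p = √1.4527 = 1.205%.
At 99%, z = 2.326.
VaR = 2.326 × 1.205% = 2.803%; on $200,000,000 that is $5,606,000.

$5,610,000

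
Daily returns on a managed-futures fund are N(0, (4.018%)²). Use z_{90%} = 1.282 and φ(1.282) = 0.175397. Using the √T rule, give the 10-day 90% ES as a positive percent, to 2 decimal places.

22.29%

σ_{10d} = 4.018% × √10 = 12.706%.
ES multiplier = φ(z)/(1−α) = 0.175397/0.1 = 1.754.
ES = 12.706% × 1.754 = 22.286%.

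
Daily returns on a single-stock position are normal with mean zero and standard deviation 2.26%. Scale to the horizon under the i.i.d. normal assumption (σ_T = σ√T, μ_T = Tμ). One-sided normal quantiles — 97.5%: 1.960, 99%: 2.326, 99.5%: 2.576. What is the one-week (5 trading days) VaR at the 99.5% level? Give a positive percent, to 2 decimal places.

σ_{5d} = 2.26% × √5 = 5.054%.
VaR = 2.576 × 5.054% = 13.019%.

13.02%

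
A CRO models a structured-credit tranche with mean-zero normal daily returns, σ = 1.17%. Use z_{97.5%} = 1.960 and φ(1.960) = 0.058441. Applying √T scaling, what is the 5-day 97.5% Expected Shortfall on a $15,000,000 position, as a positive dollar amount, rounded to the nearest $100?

$917,400

σ_{5d} = 1.17% × √5 = 2.616%.
ES multiplier = φ(z)/(1−α) = 0.058441/0.025 = 2.338.
ES = 2.616% × 2.338 = 6.116%; on $15,000,000: $917,400.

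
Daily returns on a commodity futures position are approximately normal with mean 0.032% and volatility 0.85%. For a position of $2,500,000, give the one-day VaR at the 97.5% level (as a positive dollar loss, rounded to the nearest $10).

At 97.5% one-sided, z = 1.960.
VaR = −μ + z·σ = −(0.032%) + 1.960 × 0.85% = 1.634%.
On $2,500,000: 0.01634 × $2,500,000 = $40,850.

$40,850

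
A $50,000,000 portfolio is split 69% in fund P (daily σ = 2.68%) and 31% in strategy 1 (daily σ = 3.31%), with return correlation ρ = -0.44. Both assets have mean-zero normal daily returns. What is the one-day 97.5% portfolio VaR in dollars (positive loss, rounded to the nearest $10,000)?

$1,640,000

σ_p² = 0.69²·2.68² + 0.31²·3.31² + 2·-0.44·0.69·0.31·2.68·3.31 = 2.8027 (%²).
σ_p = √2.8027 = 1.674%.
At 97.5%, z = 1.960.
VaR = 1.960 × 1.674% = 3.281%; on $50,000,000 that is $1,640,500.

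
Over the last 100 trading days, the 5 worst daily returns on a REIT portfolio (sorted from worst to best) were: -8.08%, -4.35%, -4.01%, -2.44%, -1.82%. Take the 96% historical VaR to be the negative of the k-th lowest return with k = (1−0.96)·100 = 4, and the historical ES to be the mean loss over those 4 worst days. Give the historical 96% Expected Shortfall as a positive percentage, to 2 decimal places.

4.72%

The 4 worst returns sum to -18.88%.
ES = −(-18.88%) / 4 = 4.72%.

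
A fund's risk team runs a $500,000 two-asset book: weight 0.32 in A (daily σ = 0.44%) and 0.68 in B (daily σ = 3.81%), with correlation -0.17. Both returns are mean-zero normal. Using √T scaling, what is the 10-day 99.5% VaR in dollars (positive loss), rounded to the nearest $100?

σ_p = √(0.32²·0.44² + 0.68²·3.81² + 2·-0.17·0.32·0.68·0.44·3.81) = 2.571%.
σ_{10d} = 2.571% × √10 = 8.130%.
z(99.5%) = 2.576.
VaR = 2.576 × 8.130% = 20.943%; on $500,000 that is $104,715.

$104,700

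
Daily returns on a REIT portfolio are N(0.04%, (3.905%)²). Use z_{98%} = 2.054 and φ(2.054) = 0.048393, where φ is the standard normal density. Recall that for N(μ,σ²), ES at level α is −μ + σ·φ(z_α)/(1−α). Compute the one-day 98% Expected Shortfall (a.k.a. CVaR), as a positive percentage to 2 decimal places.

Tail multiplier: φ(z)/(1−α) = 0.048393 / 0.02 = 2.420.
ES = −(0.04%) + 3.905% × 2.420 = 9.410%.

9.41%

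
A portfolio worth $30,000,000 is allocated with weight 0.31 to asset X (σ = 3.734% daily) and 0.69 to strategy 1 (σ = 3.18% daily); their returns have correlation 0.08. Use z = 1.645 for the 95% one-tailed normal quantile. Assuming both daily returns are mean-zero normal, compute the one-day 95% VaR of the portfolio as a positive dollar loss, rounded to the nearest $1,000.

$1,264,000

σ_p² = 0.31²·3.734² + 0.69²·3.18² + 2·0.08·0.31·0.69·3.734·3.18 = 6.5608 (%²).
σ_p = √6.5608 = 2.561%.
VaR = 1.645 × 2.561% = 4.213%; on $30,000,000 that is $1,263,900.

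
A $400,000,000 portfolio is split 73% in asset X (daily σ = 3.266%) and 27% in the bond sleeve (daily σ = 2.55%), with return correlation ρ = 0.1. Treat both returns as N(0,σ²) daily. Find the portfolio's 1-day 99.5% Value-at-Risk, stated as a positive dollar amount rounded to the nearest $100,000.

σ_p² = 0.73²·3.266² + 0.27²·2.55² + 2·0.1·0.73·0.27·3.266·2.55 = 6.4866 (%²).
σ_p = √6.4866 = 2.547%.
At 99.5%, z = 2.576.
VaR = 2.576 × 2.547% = 6.561%; on $400,000,000 that is $26,244,000.

$26,200,000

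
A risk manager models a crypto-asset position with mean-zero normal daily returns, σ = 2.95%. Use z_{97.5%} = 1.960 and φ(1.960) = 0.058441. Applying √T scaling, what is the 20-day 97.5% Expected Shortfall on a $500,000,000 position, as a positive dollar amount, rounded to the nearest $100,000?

σ_{20d} = 2.95% × √20 = 13.193%.
ES multiplier = φ(z)/(1−α) = 0.058441/0.025 = 2.338.
ES = 13.193% × 2.338 = 30.845%; on $500,000,000: $154,225,000.

$154,200,000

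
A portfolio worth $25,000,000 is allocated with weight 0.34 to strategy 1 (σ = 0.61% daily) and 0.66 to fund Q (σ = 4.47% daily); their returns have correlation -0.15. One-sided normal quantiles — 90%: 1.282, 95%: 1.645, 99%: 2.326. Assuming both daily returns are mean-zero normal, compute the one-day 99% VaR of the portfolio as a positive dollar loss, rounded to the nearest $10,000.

$1,700,000

σ_p² = 0.34²·0.61² + 0.66²·4.47² + 2·-0.15·0.34·0.66·0.61·4.47 = 8.5631 (%²).
σ_p = √8.5631 = 2.926%.
VaR = 2.326 × 2.926% = 6.806%; on $25,000,000 that is $1,701,500.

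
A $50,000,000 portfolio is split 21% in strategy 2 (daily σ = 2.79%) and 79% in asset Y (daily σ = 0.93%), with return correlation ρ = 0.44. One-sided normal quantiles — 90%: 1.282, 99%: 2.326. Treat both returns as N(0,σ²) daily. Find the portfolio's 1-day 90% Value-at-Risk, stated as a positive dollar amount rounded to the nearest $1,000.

$720,000

σ_p² = 0.21²·2.79² + 0.79²·0.93² + 2·0.44·0.21·0.79·2.79·0.93 = 1.2619 (%²).
σ_p = √1.2619 = 1.123%.
VaR = 1.282 × 1.123% = 1.440%; on $50,000,000 that is $720,000.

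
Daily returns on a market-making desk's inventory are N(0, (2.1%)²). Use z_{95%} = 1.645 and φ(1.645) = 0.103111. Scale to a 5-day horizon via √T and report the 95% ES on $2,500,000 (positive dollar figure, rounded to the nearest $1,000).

$242,000

σ_{5d} = 2.1% × √5 = 4.696%.
ES multiplier = φ(z)/(1−α) = 0.103111/0.05 = 2.062.
ES = 4.696% × 2.062 = 9.683%; on $2,500,000: $242,075.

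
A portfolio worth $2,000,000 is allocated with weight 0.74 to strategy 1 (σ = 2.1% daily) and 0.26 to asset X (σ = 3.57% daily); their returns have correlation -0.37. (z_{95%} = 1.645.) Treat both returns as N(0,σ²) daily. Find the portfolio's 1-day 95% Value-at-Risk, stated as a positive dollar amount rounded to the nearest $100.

$48,900

σ_p² = 0.74²·2.1² + 0.26²·3.57² + 2·-0.37·0.74·0.26·2.1·3.57 = 2.2091 (%²).
σ_p = √2.2091 = 1.486%.
VaR = 1.645 × 1.486% = 2.444%; on $2,000,000 that is $48,880.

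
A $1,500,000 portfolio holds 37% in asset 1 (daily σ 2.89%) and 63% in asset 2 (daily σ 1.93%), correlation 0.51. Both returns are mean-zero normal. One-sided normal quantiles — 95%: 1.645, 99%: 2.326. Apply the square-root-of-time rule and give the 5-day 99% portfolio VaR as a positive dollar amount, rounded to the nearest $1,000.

$155,000

σ_p = √(0.37²·2.89² + 0.63²·1.93² + 2·0.51·0.37·0.63·2.89·1.93) = 1.987%.
σ_{5d} = 1.987% × √5 = 4.443%.
VaR = 2.326 × 4.443% = 10.334%; on $1,500,000 that is $155,010.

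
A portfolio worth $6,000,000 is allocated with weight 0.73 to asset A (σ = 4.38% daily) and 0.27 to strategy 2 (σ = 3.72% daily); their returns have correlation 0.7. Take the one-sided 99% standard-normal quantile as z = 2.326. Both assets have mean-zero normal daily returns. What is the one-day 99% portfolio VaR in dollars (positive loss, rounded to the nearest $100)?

$553,500

σ_p² = 0.73²·4.38² + 0.27²·3.72² + 2·0.7·0.73·0.27·4.38·3.72 = 15.7282 (%²).
σ_p = √15.7282 = 3.966%.
VaR = 2.326 × 3.966% = 9.225%; on $6,000,000 that is $553,500.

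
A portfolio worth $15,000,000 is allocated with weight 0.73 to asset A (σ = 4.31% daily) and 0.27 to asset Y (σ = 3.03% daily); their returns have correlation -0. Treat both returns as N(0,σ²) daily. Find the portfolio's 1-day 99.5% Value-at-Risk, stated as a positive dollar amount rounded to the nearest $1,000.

σ_p² = 0.73²·4.31² + 0.27²·3.03² + 2·-0·0.73·0.27·4.31·3.03 = 10.5685 (%²).
σ_p = √10.5685 = 3.251%.
At 99.5%, z = 2.576.
VaR = 2.576 × 3.251% = 8.375%; on $15,000,000 that is $1,256,250.

$1,256,000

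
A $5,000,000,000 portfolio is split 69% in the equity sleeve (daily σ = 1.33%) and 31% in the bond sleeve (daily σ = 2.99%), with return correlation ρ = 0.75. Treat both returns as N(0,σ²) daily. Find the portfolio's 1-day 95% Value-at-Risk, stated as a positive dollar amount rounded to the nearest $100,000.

σ_p² = 0.69²·1.33² + 0.31²·2.99² + 2·0.75·0.69·0.31·1.33·2.99 = 2.9772 (%²).
σ_p = √2.9772 = 1.725%.
At 95%, z = 1.645.
VaR = 1.645 × 1.725% = 2.838%; on $5,000,000,000 that is $141,900,000.

$141,900,000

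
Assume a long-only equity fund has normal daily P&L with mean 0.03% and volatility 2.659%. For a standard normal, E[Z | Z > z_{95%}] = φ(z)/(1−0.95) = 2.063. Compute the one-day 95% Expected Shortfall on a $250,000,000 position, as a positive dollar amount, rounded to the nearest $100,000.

$13,600,000

ES = −(0.03%) + 2.659% × 2.063 = 5.456%.
On $250,000,000: 0.05456 × $250,000,000 = $13,640,000.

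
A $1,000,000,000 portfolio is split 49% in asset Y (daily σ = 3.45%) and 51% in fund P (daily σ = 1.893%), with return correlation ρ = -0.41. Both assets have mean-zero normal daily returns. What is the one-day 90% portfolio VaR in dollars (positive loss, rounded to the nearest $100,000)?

σ_p² = 0.49²·3.45² + 0.51²·1.893² + 2·-0.41·0.49·0.51·3.45·1.893 = 2.4516 (%²).
σ_p = √2.4516 = 1.566%.
At 90%, z = 1.282.
VaR = 1.282 × 1.566% = 2.008%; on $1,000,000,000 that is $20,080,000.

$20,100,000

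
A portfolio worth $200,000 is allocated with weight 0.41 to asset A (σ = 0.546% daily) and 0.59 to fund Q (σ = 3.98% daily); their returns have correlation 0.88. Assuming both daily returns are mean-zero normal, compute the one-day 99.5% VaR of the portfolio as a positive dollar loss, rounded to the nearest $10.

σ_p² = 0.41²·0.546² + 0.59²·3.98² + 2·0.88·0.41·0.59·0.546·3.98 = 6.4893 (%²).
σ_p = √6.4893 = 2.547%.
At 99.5%, z = 2.576.
VaR = 2.576 × 2.547% = 6.561%; on $200,000 that is $13,122.

$13,120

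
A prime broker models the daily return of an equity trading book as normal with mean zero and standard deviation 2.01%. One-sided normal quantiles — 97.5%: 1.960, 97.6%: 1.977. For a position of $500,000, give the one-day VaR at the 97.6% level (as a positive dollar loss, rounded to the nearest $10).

VaR = z·σ = 1.977 × 2.01% = 3.974%.
On $500,000: 0.03974 × $500,000 = $19,870.

$19,870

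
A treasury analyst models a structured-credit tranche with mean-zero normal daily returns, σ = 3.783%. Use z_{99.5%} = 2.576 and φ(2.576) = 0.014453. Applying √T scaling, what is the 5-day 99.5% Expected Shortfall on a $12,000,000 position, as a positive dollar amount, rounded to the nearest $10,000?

σ_{5d} = 3.783% × √5 = 8.459%.
ES multiplier = φ(z)/(1−α) = 0.014453/0.005 = 2.891.
ES = 8.459% × 2.891 = 24.455%; on $12,000,000: $2,934,600.

$2,930,000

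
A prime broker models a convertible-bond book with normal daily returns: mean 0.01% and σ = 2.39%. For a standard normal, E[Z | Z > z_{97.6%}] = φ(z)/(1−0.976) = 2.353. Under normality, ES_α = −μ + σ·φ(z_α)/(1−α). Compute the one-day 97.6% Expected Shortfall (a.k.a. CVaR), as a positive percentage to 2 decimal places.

ES = −(0.01%) + 2.39% × 2.353 = 5.614%.

5.61%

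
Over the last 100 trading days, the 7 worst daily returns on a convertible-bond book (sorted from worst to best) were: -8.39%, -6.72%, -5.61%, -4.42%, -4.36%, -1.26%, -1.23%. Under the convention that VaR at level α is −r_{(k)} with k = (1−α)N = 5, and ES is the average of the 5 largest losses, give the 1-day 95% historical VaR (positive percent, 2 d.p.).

4.36%

k = 5; the 5th lowest return is -4.36%, so VaR = 4.36%.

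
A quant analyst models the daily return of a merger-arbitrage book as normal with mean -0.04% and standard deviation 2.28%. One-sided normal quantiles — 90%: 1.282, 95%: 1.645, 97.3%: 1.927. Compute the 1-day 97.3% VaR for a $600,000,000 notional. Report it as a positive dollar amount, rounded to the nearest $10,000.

$26,600,000

VaR = −μ + z·σ = −(-0.04%) + 1.927 × 2.28% = 4.434%.
On $600,000,000: 0.04434 × $600,000,000 = $26,604,000.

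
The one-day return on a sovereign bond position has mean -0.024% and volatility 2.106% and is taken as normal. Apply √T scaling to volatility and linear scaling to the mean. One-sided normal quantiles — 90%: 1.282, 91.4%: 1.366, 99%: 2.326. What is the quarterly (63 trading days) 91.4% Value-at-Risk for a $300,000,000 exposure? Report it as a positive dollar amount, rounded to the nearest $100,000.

$73,000,000

σ_{63d} = 2.106% × √63 = 16.716%; μ_{63d} = 63 × -0.024% = -1.512%.
VaR = −(-1.512%) + 1.366 × 16.716% = 24.346%.
On $300,000,000: 0.24346 × $300,000,000 = $73,038,000.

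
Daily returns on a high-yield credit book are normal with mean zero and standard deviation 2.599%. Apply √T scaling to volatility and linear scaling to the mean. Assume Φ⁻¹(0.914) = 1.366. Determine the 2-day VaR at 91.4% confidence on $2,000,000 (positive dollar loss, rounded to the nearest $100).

σ_{2d} = 2.599% × √2 = 3.676%.
VaR = 1.366 × 3.676% = 5.021%.
On $2,000,000: 0.05021 × $2,000,000 = $100,420.

$100,400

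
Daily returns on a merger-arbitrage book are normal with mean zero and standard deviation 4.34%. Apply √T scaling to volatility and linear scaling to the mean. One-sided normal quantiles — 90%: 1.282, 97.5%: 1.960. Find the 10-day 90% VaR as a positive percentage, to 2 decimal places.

17.59%

σ_{10d} = 4.34% × √10 = 13.724%.
VaR = 1.282 × 13.724% = 17.594%.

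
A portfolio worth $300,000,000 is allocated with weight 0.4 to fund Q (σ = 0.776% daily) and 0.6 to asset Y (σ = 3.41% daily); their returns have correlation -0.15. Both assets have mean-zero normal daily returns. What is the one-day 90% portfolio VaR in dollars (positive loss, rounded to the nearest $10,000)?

$7,780,000

σ_p² = 0.4²·0.776² + 0.6²·3.41² + 2·-0.15·0.4·0.6·0.776·3.41 = 4.0919 (%²).
σ_p = √4.0919 = 2.023%.
At 90%, z = 1.282.
VaR = 1.282 × 2.023% = 2.593%; on $300,000,000 that is $7,779,000.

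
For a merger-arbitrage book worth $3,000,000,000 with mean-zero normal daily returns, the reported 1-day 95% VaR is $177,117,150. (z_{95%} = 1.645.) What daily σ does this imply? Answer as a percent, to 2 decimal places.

VaR as a fraction: $177,117,150 / $3,000,000,000 = 5.904%.
σ = VaR / z = 5.904% / 1.645 = 3.589%.

3.59%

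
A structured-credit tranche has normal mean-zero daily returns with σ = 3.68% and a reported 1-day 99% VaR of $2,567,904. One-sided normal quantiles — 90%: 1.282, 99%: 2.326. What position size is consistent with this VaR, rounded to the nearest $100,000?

$30,000,000

VaR as a fraction of value: z·σ = 2.326 × 3.68% = 8.55968%.
Position = $2,567,904 / 0.0855968 = $30,000,000.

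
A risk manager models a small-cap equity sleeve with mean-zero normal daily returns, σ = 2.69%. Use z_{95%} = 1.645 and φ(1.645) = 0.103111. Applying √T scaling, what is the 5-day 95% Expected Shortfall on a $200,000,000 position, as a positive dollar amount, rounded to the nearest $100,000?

σ_{5d} = 2.69% × √5 = 6.015%.
ES multiplier = φ(z)/(1−α) = 0.103111/0.05 = 2.062.
ES = 6.015% × 2.062 = 12.403%; on $200,000,000: $24,806,000.

$24,800,000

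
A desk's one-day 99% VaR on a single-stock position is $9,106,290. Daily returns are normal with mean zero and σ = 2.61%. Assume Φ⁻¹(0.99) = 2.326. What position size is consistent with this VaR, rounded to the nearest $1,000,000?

VaR as a fraction of value: z·σ = 2.326 × 2.61% = 6.07086%.
Position = $9,106,290 / 0.0607086 = $150,000,000.

$150,000,000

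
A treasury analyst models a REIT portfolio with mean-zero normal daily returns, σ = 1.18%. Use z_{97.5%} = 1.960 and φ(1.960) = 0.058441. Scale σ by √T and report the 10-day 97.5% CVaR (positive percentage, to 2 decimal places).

8.72%

σ_{10d} = 1.18% × √10 = 3.731%.
ES multiplier = φ(z)/(1−α) = 0.058441/0.025 = 2.338.
ES = 3.731% × 2.338 = 8.723%.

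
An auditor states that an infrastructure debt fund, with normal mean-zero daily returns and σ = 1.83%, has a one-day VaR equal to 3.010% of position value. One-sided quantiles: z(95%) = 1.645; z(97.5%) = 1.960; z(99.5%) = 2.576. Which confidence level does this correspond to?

Implied z = VaR/σ = 3.010 / 1.83 = 1.645.
This matches z(95%) = 1.645.

95%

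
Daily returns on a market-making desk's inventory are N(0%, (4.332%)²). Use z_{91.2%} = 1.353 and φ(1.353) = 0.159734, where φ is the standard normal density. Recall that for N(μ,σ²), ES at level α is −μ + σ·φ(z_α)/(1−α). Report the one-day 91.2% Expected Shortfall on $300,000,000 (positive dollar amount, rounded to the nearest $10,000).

Tail multiplier: φ(z)/(1−α) = 0.159734 / 0.088 = 1.815.
ES = 4.332% × 1.815 = 7.863%.
On $300,000,000: 0.07863 × $300,000,000 = $23,589,000.

$23,590,000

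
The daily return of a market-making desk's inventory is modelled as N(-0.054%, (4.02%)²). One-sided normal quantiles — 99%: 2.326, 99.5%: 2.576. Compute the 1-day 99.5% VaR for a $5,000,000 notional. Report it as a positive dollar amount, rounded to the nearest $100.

VaR = −μ + z·σ = −(-0.054%) + 2.576 × 4.02% = 10.410%.
On $5,000,000: 0.10410 × $5,000,000 = $520,500.

$520,500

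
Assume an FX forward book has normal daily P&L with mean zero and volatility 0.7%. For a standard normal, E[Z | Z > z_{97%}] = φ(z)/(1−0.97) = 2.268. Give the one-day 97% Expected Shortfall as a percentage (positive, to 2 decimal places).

ES = 0.7% × 2.268 = 1.588%.

1.59%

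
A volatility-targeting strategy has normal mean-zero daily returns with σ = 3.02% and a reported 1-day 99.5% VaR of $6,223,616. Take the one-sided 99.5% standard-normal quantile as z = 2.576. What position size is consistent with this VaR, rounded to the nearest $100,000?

VaR as a fraction of value: z·σ = 2.576 × 3.02% = 7.77952%.
Position = $6,223,616 / 0.0777952 = $80,000,000.

$80,000,000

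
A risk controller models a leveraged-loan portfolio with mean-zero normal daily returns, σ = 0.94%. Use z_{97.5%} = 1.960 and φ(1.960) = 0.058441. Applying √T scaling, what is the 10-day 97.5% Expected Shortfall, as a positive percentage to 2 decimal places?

σ_{10d} = 0.94% × √10 = 2.973%.
ES multiplier = φ(z)/(1−α) = 0.058441/0.025 = 2.338.
ES = 2.973% × 2.338 = 6.951%.

6.95%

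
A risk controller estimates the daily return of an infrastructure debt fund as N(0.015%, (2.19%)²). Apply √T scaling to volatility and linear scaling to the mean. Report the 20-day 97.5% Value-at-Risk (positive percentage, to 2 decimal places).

At 97.5%, z = 1.960.
σ_{20d} = 2.19% × √20 = 9.794%; μ_{20d} = 20 × 0.015% = 0.300%.
VaR = −(0.300%) + 1.960 × 9.794% = 18.896%.

18.90%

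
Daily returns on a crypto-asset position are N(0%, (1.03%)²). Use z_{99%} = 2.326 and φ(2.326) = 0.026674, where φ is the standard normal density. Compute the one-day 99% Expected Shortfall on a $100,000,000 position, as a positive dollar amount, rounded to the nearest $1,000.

Tail multiplier: φ(z)/(1−α) = 0.026674 / 0.01 = 2.667.
ES = 1.03% × 2.667 = 2.747%.
On $100,000,000: 0.02747 × $100,000,000 = $2,747,000.

$2,747,000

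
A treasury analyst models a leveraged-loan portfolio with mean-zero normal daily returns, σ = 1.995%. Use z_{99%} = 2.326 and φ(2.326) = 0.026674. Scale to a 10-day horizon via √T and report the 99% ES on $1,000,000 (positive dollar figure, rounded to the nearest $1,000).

$168,000

σ_{10d} = 1.995% × √10 = 6.309%.
ES multiplier = φ(z)/(1−α) = 0.026674/0.01 = 2.667.
ES = 6.309% × 2.667 = 16.826%; on $1,000,000: $168,260.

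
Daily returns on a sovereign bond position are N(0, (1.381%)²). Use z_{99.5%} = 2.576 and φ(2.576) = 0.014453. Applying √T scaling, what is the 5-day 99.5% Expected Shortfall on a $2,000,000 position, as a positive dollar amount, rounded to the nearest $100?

$178,500

σ_{5d} = 1.381% × √5 = 3.088%.
ES multiplier = φ(z)/(1−α) = 0.014453/0.005 = 2.891.
ES = 3.088% × 2.891 = 8.927%; on $2,000,000: $178,540.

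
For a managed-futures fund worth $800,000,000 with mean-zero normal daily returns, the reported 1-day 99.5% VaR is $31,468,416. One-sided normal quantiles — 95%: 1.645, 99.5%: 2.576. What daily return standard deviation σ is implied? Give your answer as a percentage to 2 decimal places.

1.53%

VaR as a fraction: $31,468,416 / $800,000,000 = 3.934%.
σ = VaR / z = 3.934% / 2.576 = 1.527%.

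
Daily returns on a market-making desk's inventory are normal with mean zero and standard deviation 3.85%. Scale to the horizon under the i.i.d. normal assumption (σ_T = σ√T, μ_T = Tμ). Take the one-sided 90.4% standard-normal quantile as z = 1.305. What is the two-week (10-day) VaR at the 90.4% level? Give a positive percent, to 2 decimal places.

15.89%

σ_{10d} = 3.85% × √10 = 12.175%.
VaR = 1.305 × 12.175% = 15.888%.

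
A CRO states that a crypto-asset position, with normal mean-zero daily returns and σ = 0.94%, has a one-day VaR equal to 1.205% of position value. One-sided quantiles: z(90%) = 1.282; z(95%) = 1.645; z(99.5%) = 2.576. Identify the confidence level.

90%

Implied z = VaR/σ = 1.205 / 0.94 = 1.282.
This matches z(90%) = 1.282.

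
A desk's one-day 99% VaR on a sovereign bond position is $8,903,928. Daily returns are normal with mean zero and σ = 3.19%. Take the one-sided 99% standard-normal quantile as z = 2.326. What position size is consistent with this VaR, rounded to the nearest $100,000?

$120,000,000

VaR as a fraction of value: z·σ = 2.326 × 3.19% = 7.41994%.
Position = $8,903,928 / 0.0741994 = $120,000,000.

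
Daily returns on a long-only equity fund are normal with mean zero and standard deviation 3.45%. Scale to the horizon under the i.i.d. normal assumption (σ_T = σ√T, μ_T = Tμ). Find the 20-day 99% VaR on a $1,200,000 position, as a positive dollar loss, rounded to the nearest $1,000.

$431,000

At 99%, z = 2.326.
σ_{20d} = 3.45% × √20 = 15.429%.
VaR = 2.326 × 15.429% = 35.888%.
On $1,200,000: 0.35888 × $1,200,000 = $430,656.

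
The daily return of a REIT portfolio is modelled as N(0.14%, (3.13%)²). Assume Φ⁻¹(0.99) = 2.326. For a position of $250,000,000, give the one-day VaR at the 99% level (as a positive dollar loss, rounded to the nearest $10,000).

$17,850,000

VaR = −μ + z·σ = −(0.14%) + 2.326 × 3.13% = 7.140%.
On $250,000,000: 0.07140 × $250,000,000 = $17,850,000.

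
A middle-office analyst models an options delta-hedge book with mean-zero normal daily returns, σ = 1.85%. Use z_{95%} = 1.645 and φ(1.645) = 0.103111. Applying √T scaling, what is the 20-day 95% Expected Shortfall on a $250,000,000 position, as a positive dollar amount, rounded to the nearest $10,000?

$42,650,000

σ_{20d} = 1.85% × √20 = 8.273%.
ES multiplier = φ(z)/(1−α) = 0.103111/0.05 = 2.062.
ES = 8.273% × 2.062 = 17.059%; on $250,000,000: $42,647,500.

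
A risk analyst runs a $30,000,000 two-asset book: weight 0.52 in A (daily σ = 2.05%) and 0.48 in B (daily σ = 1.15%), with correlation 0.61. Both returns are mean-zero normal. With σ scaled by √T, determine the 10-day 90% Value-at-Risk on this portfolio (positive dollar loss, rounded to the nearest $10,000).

σ_p = √(0.52²·2.05² + 0.48²·1.15² + 2·0.61·0.52·0.48·2.05·1.15) = 1.469%.
σ_{10d} = 1.469% × √10 = 4.645%.
z(90%) = 1.282.
VaR = 1.282 × 4.645% = 5.955%; on $30,000,000 that is $1,786,500.

$1,790,000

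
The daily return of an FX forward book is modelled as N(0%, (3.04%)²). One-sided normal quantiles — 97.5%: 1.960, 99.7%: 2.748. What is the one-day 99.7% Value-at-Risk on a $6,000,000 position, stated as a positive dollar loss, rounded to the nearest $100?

VaR = z·σ = 2.748 × 3.04% = 8.354%.
On $6,000,000: 0.08354 × $6,000,000 = $501,240.

$501,200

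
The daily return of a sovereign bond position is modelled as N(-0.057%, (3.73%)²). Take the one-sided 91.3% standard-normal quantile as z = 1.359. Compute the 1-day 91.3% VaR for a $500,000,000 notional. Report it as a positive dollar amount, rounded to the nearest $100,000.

VaR = −μ + z·σ = −(-0.057%) + 1.359 × 3.73% = 5.126%.
On $500,000,000: 0.05126 × $500,000,000 = $25,630,000.

$25,600,000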